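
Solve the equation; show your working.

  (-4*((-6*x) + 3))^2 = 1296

Step 1. [(-4*((-6*x) + 3))^2 = 1296] LHS squared, RHS 1296 ≥ 0: apply √ (±), so sqrt: -4*((-6*x) + 3) = 36 or -36.
Step 2. [-4*((-6*x) + 3) = 36 or -36] leading coefficient -4: divide by -4. So div: (-6*x) + 3 = -9 or 9.
Step 3. [(-6*x) + 3 = -9 or 9] +3 is outermost — subtract 3 both sides. So sub: -6*x = -12 or 6.
Step 4. [-6*x = -12 or 6] leading coefficient -6: divide by -6 ⇒ div: x = 2 or -1.

Answer: x ∈ {-1, 2}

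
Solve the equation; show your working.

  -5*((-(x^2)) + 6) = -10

Step 1. [-5*((-(x^2)) + 6) = -10] leading coefficient -5: divide by -5, so div: (-(x^2)) + 6 = 2.
Step 2. [(-(x^2)) + 6 = 2] peel the +6: subtract 6 from each side, so sub: -(x^2) = -4.
Step 3. [-(x^2) = -4] LHS negated; negate both sides ⇒ neg: x^2 = 4.
Step 4. [x^2 = 4] √ both sides: 4 ≥ 0 gives two branches ⇒ sqrt: x = 2 or -2.

Answer: x ∈ {-2, 2}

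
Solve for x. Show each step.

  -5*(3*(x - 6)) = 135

Step 1. [-5*(3*(x - 6)) = 135] leading coefficient -5: divide by -5 ⇒ div: 3*(x - 6) = -27.
Step 2. [3*(x - 6) = -27] divide by the outer 3, so div: x - 6 = -9.
Step 3. [x - 6 = -9] the outer -6 inverts by adding 6, so sub: x = -3.

Answer: x ∈ {-3}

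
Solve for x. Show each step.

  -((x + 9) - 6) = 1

Step 1. [-((x + 9) - 6) = 1] flip signs both sides, so neg: (x + 9) - 6 = -1.
Step 2. [(x + 9) - 6 = -1] add 6: x sits inside (… - 6). So sub: x + 9 = 5.
Step 3. [x + 9 = 5] +9 is outermost — subtract 9 both sides ⇒ sub: x = -4.

Answer: x ∈ {-4}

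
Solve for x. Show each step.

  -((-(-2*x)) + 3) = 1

Step 1. [-((-(-2*x)) + 3) = 1] LHS negated; negate both sides, so neg: (-(-2*x)) + 3 = -1.
Step 2. [(-(-2*x)) + 3 = -1] 3 comes off first (subtract 3) ⇒ sub: -(-2*x) = -4.
Step 3. [-(-2*x) = -4] LHS negated; negate both sides. So neg: -2*x = 4.
Step 4. [-2*x = 4] -2·(inner) — divide through by -2. So div: x = -2.

Answer: x ∈ {-2}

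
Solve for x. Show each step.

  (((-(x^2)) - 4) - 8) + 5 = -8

Step 1. [(((-(x^2)) - 4) - 8) + 5 = -8] 5 comes off first (subtract 5) ⇒ sub: ((-(x^2)) - 4) - 8 = -13.
Step 2. [((-(x^2)) - 4) - 8 = -13] the outer -8 inverts by adding 8, so sub: (-(x^2)) - 4 = -5.
Step 3. [(-(x^2)) - 4 = -5] 4 comes off first (add 4) ⇒ sub: -(x^2) = -1.
Step 4. [-(x^2) = -1] leading − — multiply by −1, so neg: x^2 = 1.
Step 5. [x^2 = 1] √ both sides: 1 ≥ 0 gives two branches ⇒ sqrt: x = 1 or -1.

Answer: x ∈ {-1, 1}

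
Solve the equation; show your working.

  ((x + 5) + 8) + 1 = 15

Step 1. [((x + 5) + 8) + 1 = 15] subtract 1: x sits inside (… + 1). So sub: (x + 5) + 8 = 14.
Step 2. [(x + 5) + 8 = 14] peel the +8: subtract 8 from each side, so sub: x + 5 = 6.
Step 3. [x + 5 = 6] the outer +5 inverts by subtracting 5, so sub: x = 1.

Answer: x ∈ {1}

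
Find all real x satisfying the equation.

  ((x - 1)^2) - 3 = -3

Step 1. [((x - 1)^2) - 3 = -3] the outer -3 inverts by adding 3, so sub: (x - 1)^2 = 0.
Step 2. [(x - 1)^2 = 0] LHS squared, RHS 0 ≥ 0: apply √ (±) ⇒ sqrt: x - 1 = 0.
Step 3. [x - 1 = 0] the outer -1 inverts by adding 1 ⇒ sub: x = 1.

Answer: x ∈ {1}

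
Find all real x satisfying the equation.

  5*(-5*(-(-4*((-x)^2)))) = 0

Step 1. [5*(-5*(-(-4*((-x)^2)))) = 0] divide by the outer 5 ⇒ div: -5*(-(-4*((-x)^2))) = 0.
Step 2. [-5*(-(-4*((-x)^2))) = 0] LHS = -5·(…); ÷-5 both sides, so div: -(-4*((-x)^2)) = 0.
Step 3. [-(-4*((-x)^2)) = 0] leading − — multiply by −1, so neg: -4*((-x)^2) = 0.
Step 4. [-4*((-x)^2) = 0] LHS = -4·(…); ÷-4 both sides, so div: (-x)^2 = 0.
Step 5. [(-x)^2 = 0] LHS squared, RHS 0 ≥ 0: apply √ (±). So sqrt: -x = 0.
Step 6. [-x = 0] leading − — multiply by −1 ⇒ neg: x = 0.

Answer: x ∈ {0}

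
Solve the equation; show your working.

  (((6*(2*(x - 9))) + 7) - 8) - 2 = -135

Step 1. [(((6*(2*(x - 9))) + 7) - 8) - 2 = -135] add 2: x sits inside (… - 2), so sub: ((6*(2*(x - 9))) + 7) - 8 = -133.
Step 2. [((6*(2*(x - 9))) + 7) - 8 = -133] the outer -8 inverts by adding 8, so sub: (6*(2*(x - 9))) + 7 = -125.
Step 3. [(6*(2*(x - 9))) + 7 = -125] subtract 7: x sits inside (… + 7) ⇒ sub: 6*(2*(x - 9)) = -132.
Step 4. [6*(2*(x - 9)) = -132] divide by the outer 6. So div: 2*(x - 9) = -22.
Step 5. [2*(x - 9) = -22] divide by the outer 2. So div: x - 9 = -11.
Step 6. [x - 9 = -11] add 9: x sits inside (… - 9) ⇒ sub: x = -2.

Answer: x ∈ {-2}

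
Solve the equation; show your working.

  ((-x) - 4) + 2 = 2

Step 1. [((-x) - 4) + 2 = 2] the outer +2 inverts by subtracting 2 ⇒ sub: (-x) - 4 = 0.
Step 2. [(-x) - 4 = 0] add 4: x sits inside (… - 4). So sub: -x = 4.
Step 3. [-x = 4] leading − — multiply by −1. So neg: x = -4.

Answer: x ∈ {-4}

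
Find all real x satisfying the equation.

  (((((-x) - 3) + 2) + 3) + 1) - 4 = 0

Step 1. [(((((-x) - 3) + 2) + 3) + 1) - 4 = 0] the outer -4 inverts by adding 4 ⇒ sub: ((((-x) - 3) + 2) + 3) + 1 = 4.
Step 2. [((((-x) - 3) + 2) + 3) + 1 = 4] subtract 1: x sits inside (… + 1) ⇒ sub: (((-x) - 3) + 2) + 3 = 3.
Step 3. [(((-x) - 3) + 2) + 3 = 3] 3 comes off first (subtract 3) ⇒ sub: ((-x) - 3) + 2 = 0.
Step 4. [((-x) - 3) + 2 = 0] the outer +2 inverts by subtracting 2, so sub: (-x) - 3 = -2.
Step 5. [(-x) - 3 = -2] add 3: x sits inside (… - 3) ⇒ sub: -x = 1.
Step 6. [-x = 1] flip signs both sides. So neg: x = -1.

Answer: x ∈ {-1}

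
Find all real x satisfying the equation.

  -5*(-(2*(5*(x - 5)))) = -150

Step 1. [-5*(-(2*(5*(x - 5)))) = -150] divide by the outer -5, so div: -(2*(5*(x - 5))) = 30.
Step 2. [-(2*(5*(x - 5))) = 30] leading − — multiply by −1. So neg: 2*(5*(x - 5)) = -30.
Step 3. [2*(5*(x - 5)) = -30] 2 out front; divide by 2 ⇒ div: 5*(x - 5) = -15.
Step 4. [5*(x - 5) = -15] leading coefficient 5: divide by 5 ⇒ div: x - 5 = -3.
Step 5. [x - 5 = -3] 5 comes off first (add 5). So sub: x = 2.

Answer: x ∈ {2}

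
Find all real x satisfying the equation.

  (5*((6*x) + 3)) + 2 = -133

Step 1. [(5*((6*x) + 3)) + 2 = -133] +2 is outermost — subtract 2 both sides ⇒ sub: 5*((6*x) + 3) = -135.
Step 2. [5*((6*x) + 3) = -135] LHS = 5·(…); ÷5 both sides, so div: (6*x) + 3 = -27.
Step 3. [(6*x) + 3 = -27] subtract 3: x sits inside (… + 3) ⇒ sub: 6*x = -30.
Step 4. [6*x = -30] 6·(inner) — divide through by 6 ⇒ div: x = -5.

Answer: x ∈ {-5}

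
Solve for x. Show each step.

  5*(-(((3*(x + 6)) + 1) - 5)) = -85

Step 1. [5*(-(((3*(x + 6)) + 1) - 5)) = -85] leading coefficient 5: divide by 5. So div: -(((3*(x + 6)) + 1) - 5) = -17.
Step 2. [-(((3*(x + 6)) + 1) - 5) = -17] leading − — multiply by −1. So neg: ((3*(x + 6)) + 1) - 5 = 17.
Step 3. [((3*(x + 6)) + 1) - 5 = 17] add 5: x sits inside (… - 5). So sub: (3*(x + 6)) + 1 = 22.
Step 4. [(3*(x + 6)) + 1 = 22] subtract 1: x sits inside (… + 1), so sub: 3*(x + 6) = 21.
Step 5. [3*(x + 6) = 21] 3 out front; divide by 3. So div: x + 6 = 7.
Step 6. [x + 6 = 7] peel the +6: subtract 6 from each side. So sub: x = 1.

Answer: x ∈ {1}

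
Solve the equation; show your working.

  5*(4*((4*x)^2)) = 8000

Step 1. [5*(4*((4*x)^2)) = 8000] divide by the outer 5, so div: 4*((4*x)^2) = 1600.
Step 2. [4*((4*x)^2) = 1600] divide by the outer 4, so div: (4*x)^2 = 400.
Step 3. [(4*x)^2 = 400] 400 ≥ 0, LHS is (·)² — take ±√, so sqrt: 4*x = 20 or -20.
Step 4. [4*x = 20 or -20] 4·(inner) — divide through by 4 ⇒ div: x = 5 or -5.

Answer: x ∈ {-5, 5}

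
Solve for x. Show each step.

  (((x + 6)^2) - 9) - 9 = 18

Step 1. [(((x + 6)^2) - 9) - 9 = 18] -9 is outermost — add 9 both sides. So sub: ((x + 6)^2) - 9 = 27.
Step 2. [((x + 6)^2) - 9 = 27] 9 comes off first (add 9), so sub: (x + 6)^2 = 36.
Step 3. [(x + 6)^2 = 36] 36 ≥ 0, LHS is (·)² — take ±√. So sqrt: x + 6 = 6 or -6.
Step 4. [x + 6 = 6 or -6] the outer +6 inverts by subtracting 6 ⇒ sub: x = 0 or -12.

Answer: x ∈ {-12, 0}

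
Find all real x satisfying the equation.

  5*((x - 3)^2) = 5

Step 1. [5*((x - 3)^2) = 5] LHS = 5·(…); ÷5 both sides, so div: (x - 3)^2 = 1.
Step 2. [(x - 3)^2 = 1] LHS squared, RHS 1 ≥ 0: apply √ (±). So sqrt: x - 3 = 1 or -1.
Step 3. [x - 3 = 1 or -1] -3 is outermost — add 3 both sides, so sub: x = 4 or 2.

Answer: x ∈ {2, 4}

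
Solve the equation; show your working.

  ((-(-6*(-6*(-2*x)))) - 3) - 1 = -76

Step 1. [((-(-6*(-6*(-2*x)))) - 3) - 1 = -76] add 1: x sits inside (… - 1) ⇒ sub: (-(-6*(-6*(-2*x)))) - 3 = -75.
Step 2. [(-(-6*(-6*(-2*x)))) - 3 = -75] add 3: x sits inside (… - 3). So sub: -(-6*(-6*(-2*x))) = -72.
Step 3. [-(-6*(-6*(-2*x))) = -72] leading − — multiply by −1. So neg: -6*(-6*(-2*x)) = 72.
Step 4. [-6*(-6*(-2*x)) = 72] -6 out front; divide by -6. So div: -6*(-2*x) = -12.
Step 5. [-6*(-2*x) = -12] -6 out front; divide by -6, so div: -2*x = 2.
Step 6. [-2*x = 2] -2·(inner) — divide through by -2. So div: x = -1.

Answer: x ∈ {-1}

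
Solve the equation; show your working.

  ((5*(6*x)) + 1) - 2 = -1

Step 1. [((5*(6*x)) + 1) - 2 = -1] -2 is outermost — add 2 both sides, so sub: (5*(6*x)) + 1 = 1.
Step 2. [(5*(6*x)) + 1 = 1] 1 comes off first (subtract 1), so sub: 5*(6*x) = 0.
Step 3. [5*(6*x) = 0] divide by the outer 5, so div: 6*x = 0.
Step 4. [6*x = 0] divide by the outer 6. So div: x = 0.

Answer: x ∈ {0}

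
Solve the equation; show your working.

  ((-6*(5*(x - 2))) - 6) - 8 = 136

Step 1. [((-6*(5*(x - 2))) - 6) - 8 = 136] peel the -8: add 8 from each side. So sub: (-6*(5*(x - 2))) - 6 = 144.
Step 2. [(-6*(5*(x - 2))) - 6 = 144] -6 divides every term; factor it out, so factor: (5*(x - 2)) + 1 = -24.
Step 3. [(5*(x - 2)) + 1 = -24] 1 comes off first (subtract 1). So sub: 5*(x - 2) = -25.
Step 4. [5*(x - 2) = -25] 5·(inner) — divide through by 5. So div: x - 2 = -5.
Step 5. [x - 2 = -5] -2 is outermost — add 2 both sides, so sub: x = -3.

Answer: x ∈ {-3}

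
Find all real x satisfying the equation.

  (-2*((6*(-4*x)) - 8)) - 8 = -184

Step 1. [(-2*((6*(-4*x)) - 8)) - 8 = -184] -8 is outermost — add 8 both sides ⇒ sub: -2*((6*(-4*x)) - 8) = -176.
Step 2. [-2*((6*(-4*x)) - 8) = -176] -2·(inner) — divide through by -2, so div: (6*(-4*x)) - 8 = 88.
Step 3. [(6*(-4*x)) - 8 = 88] -8 is outermost — add 8 both sides, so sub: 6*(-4*x) = 96.
Step 4. [6*(-4*x) = 96] 6·(inner) — divide through by 6, so div: -4*x = 16.
Step 5. [-4*x = 16] leading coefficient -4: divide by -4 ⇒ div: x = -4.

Answer: x ∈ {-4}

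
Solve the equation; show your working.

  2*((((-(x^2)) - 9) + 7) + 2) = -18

Step 1. [2*((((-(x^2)) - 9) + 7) + 2) = -18] LHS = 2·(…); ÷2 both sides ⇒ div: (((-(x^2)) - 9) + 7) + 2 = -9.
Step 2. [(((-(x^2)) - 9) + 7) + 2 = -9] 2 comes off first (subtract 2). So sub: ((-(x^2)) - 9) + 7 = -11.
Step 3. [((-(x^2)) - 9) + 7 = -11] peel the +7: subtract 7 from each side ⇒ sub: (-(x^2)) - 9 = -18.
Step 4. [(-(x^2)) - 9 = -18] peel the -9: add 9 from each side. So sub: -(x^2) = -9.
Step 5. [-(x^2) = -9] flip signs both sides. So neg: x^2 = 9.
Step 6. [x^2 = 9] LHS squared, RHS 9 ≥ 0: apply √ (±). So sqrt: x = 3 or -3.

Answer: x ∈ {-3, 3}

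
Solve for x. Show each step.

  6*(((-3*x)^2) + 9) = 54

Step 1. [6*(((-3*x)^2) + 9) = 54] 6 out front; divide by 6, so div: ((-3*x)^2) + 9 = 9.
Step 2. [((-3*x)^2) + 9 = 9] 9 comes off first (subtract 9). So sub: (-3*x)^2 = 0.
Step 3. [(-3*x)^2 = 0] 0 ≥ 0, LHS is (·)² — take ±√ ⇒ sqrt: -3*x = 0.
Step 4. [-3*x = 0] divide by the outer -3, so div: x = 0.

Answer: x ∈ {0}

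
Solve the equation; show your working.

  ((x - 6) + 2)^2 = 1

Step 1. [((x - 6) + 2)^2 = 1] √ both sides: 1 ≥ 0 gives two branches ⇒ sqrt: (x - 6) + 2 = 1 or -1.
Step 2. [(x - 6) + 2 = 1 or -1] 2 comes off first (subtract 2). So sub: x - 6 = -1 or -3.
Step 3. [x - 6 = -1 or -3] -6 is outermost — add 6 both sides ⇒ sub: x = 5 or 3.

Answer: x ∈ {3, 5}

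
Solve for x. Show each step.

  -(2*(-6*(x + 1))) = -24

Step 1. [-(2*(-6*(x + 1))) = -24] LHS negated; negate both sides. So neg: 2*(-6*(x + 1)) = 24.
Step 2. [2*(-6*(x + 1)) = 24] 2 out front; divide by 2, so div: -6*(x + 1) = 12.
Step 3. [-6*(x + 1) = 12] -6·(inner) — divide through by -6. So div: x + 1 = -2.
Step 4. [x + 1 = -2] +1 is outermost — subtract 1 both sides ⇒ sub: x = -3.

Answer: x ∈ {-3}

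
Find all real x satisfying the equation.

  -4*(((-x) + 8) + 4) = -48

Step 1. [-4*(((-x) + 8) + 4) = -48] divide by the outer -4, so div: ((-x) + 8) + 4 = 12.
Step 2. [((-x) + 8) + 4 = 12] peel the +4: subtract 4 from each side, so sub: (-x) + 8 = 8.
Step 3. [(-x) + 8 = 8] +8 is outermost — subtract 8 both sides ⇒ sub: -x = 0.
Step 4. [-x = 0] leading − — multiply by −1. So neg: x = 0.

Answer: x ∈ {0}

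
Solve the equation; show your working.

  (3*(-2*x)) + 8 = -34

Step 1. [(3*(-2*x)) + 8 = -34] peel the +8: subtract 8 from each side ⇒ sub: 3*(-2*x) = -42.
Step 2. [3*(-2*x) = -42] divide by the outer 3. So div: -2*x = -14.
Step 3. [-2*x = -14] leading coefficient -2: divide by -2 ⇒ div: x = 7.

Answer: x ∈ {7}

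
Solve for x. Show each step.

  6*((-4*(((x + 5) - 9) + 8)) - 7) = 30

Step 1. [6*((-4*(((x + 5) - 9) + 8)) - 7) = 30] LHS = 6·(…); ÷6 both sides. So div: (-4*(((x + 5) - 9) + 8)) - 7 = 5.
Step 2. [(-4*(((x + 5) - 9) + 8)) - 7 = 5] 7 comes off first (add 7). So sub: -4*(((x + 5) - 9) + 8) = 12.
Step 3. [-4*(((x + 5) - 9) + 8) = 12] leading coefficient -4: divide by -4. So div: ((x + 5) - 9) + 8 = -3.
Step 4. [((x + 5) - 9) + 8 = -3] 8 comes off first (subtract 8) ⇒ sub: (x + 5) - 9 = -11.
Step 5. [(x + 5) - 9 = -11] peel the -9: add 9 from each side. So sub: x + 5 = -2.
Step 6. [x + 5 = -2] subtract 5: x sits inside (… + 5), so sub: x = -7.

Answer: x ∈ {-7}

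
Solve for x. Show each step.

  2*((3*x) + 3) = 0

Step 1. [2*((3*x) + 3) = 0] divide by the outer 2. So div: (3*x) + 3 = 0.
Step 2. [(3*x) + 3 = 0] 3 comes off first (subtract 3). So sub: 3*x = -3.
Step 3. [3*x = -3] 3·(inner) — divide through by 3 ⇒ div: x = -1.

Answer: x ∈ {-1}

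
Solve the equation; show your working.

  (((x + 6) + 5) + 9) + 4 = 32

Step 1. [(((x + 6) + 5) + 9) + 4 = 32] 4 comes off first (subtract 4), so sub: ((x + 6) + 5) + 9 = 28.
Step 2. [((x + 6) + 5) + 9 = 28] +9 is outermost — subtract 9 both sides. So sub: (x + 6) + 5 = 19.
Step 3. [(x + 6) + 5 = 19] +5 is outermost — subtract 5 both sides ⇒ sub: x + 6 = 14.
Step 4. [x + 6 = 14] +6 is outermost — subtract 6 both sides. So sub: x = 8.

Answer: x ∈ {8}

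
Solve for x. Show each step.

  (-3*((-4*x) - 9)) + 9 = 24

Step 1. [(-3*((-4*x) - 9)) + 9 = 24] +9 is outermost — subtract 9 both sides ⇒ sub: -3*((-4*x) - 9) = 15.
Step 2. [-3*((-4*x) - 9) = 15] LHS = -3·(…); ÷-3 both sides ⇒ div: (-4*x) - 9 = -5.
Step 3. [(-4*x) - 9 = -5] 9 comes off first (add 9). So sub: -4*x = 4.
Step 4. [-4*x = 4] divide by the outer -4, so div: x = -1.

Answer: x ∈ {-1}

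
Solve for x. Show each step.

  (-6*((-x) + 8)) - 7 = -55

Step 1. [(-6*((-x) + 8)) - 7 = -55] 7 comes off first (add 7) ⇒ sub: -6*((-x) + 8) = -48.
Step 2. [-6*((-x) + 8) = -48] -6·(inner) — divide through by -6, so div: (-x) + 8 = 8.
Step 3. [(-x) + 8 = 8] +8 is outermost — subtract 8 both sides ⇒ sub: -x = 0.
Step 4. [-x = 0] leading − — multiply by −1 ⇒ neg: x = 0.

Answer: x ∈ {0}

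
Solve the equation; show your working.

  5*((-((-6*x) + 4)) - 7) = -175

Step 1. [5*((-((-6*x) + 4)) - 7) = -175] leading coefficient 5: divide by 5. So div: (-((-6*x) + 4)) - 7 = -35.
Step 2. [(-((-6*x) + 4)) - 7 = -35] 7 comes off first (add 7). So sub: -((-6*x) + 4) = -28.
Step 3. [-((-6*x) + 4) = -28] flip signs both sides, so neg: (-6*x) + 4 = 28.
Step 4. [(-6*x) + 4 = 28] subtract 4: x sits inside (… + 4) ⇒ sub: -6*x = 24.
Step 5. [-6*x = 24] -6 out front; divide by -6. So div: x = -4.

Answer: x ∈ {-4}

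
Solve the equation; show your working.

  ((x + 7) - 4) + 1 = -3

Step 1. [((x + 7) - 4) + 1 = -3] subtract 1: x sits inside (… + 1). So sub: (x + 7) - 4 = -4.
Step 2. [(x + 7) - 4 = -4] peel the -4: add 4 from each side ⇒ sub: x + 7 = 0.
Step 3. [x + 7 = 0] 7 comes off first (subtract 7), so sub: x = -7.

Answer: x ∈ {-7}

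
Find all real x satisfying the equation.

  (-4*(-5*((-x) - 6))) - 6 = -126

Step 1. [(-4*(-5*((-x) - 6))) - 6 = -126] -6 is outermost — add 6 both sides ⇒ sub: -4*(-5*((-x) - 6)) = -120.
Step 2. [-4*(-5*((-x) - 6)) = -120] divide by the outer -4 ⇒ div: -5*((-x) - 6) = 30.
Step 3. [-5*((-x) - 6) = 30] -5 out front; divide by -5 ⇒ div: (-x) - 6 = -6.
Step 4. [(-x) - 6 = -6] the outer -6 inverts by adding 6, so sub: -x = 0.
Step 5. [-x = 0] leading − — multiply by −1. So neg: x = 0.

Answer: x ∈ {0}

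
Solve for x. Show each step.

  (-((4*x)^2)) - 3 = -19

Step 1. [(-((4*x)^2)) - 3 = -19] 3 comes off first (add 3). So sub: -((4*x)^2) = -16.
Step 2. [-((4*x)^2) = -16] leading − — multiply by −1, so neg: (4*x)^2 = 16.
Step 3. [(4*x)^2 = 16] 16 ≥ 0, LHS is (·)² — take ±√ ⇒ sqrt: 4*x = 4 or -4.
Step 4. [4*x = 4 or -4] 4·(inner) — divide through by 4 ⇒ div: x = 1 or -1.

Answer: x ∈ {-1, 1}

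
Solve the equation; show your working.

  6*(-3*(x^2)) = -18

Step 1. [6*(-3*(x^2)) = -18] divide by the outer 6. So div: -3*(x^2) = -3.
Step 2. [-3*(x^2) = -3] -3 out front; divide by -3, so div: x^2 = 1.
Step 3. [x^2 = 1] √ both sides: 1 ≥ 0 gives two branches ⇒ sqrt: x = 1 or -1.

Answer: x ∈ {-1, 1}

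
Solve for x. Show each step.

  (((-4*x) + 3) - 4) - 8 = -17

Step 1. [(((-4*x) + 3) - 4) - 8 = -17] peel the -8: add 8 from each side. So sub: ((-4*x) + 3) - 4 = -9.
Step 2. [((-4*x) + 3) - 4 = -9] add 4: x sits inside (… - 4). So sub: (-4*x) + 3 = -5.
Step 3. [(-4*x) + 3 = -5] the outer +3 inverts by subtracting 3, so sub: -4*x = -8.
Step 4. [-4*x = -8] leading coefficient -4: divide by -4 ⇒ div: x = 2.

Answer: x ∈ {2}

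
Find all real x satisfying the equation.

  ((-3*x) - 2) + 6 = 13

Step 1. [((-3*x) - 2) + 6 = 13] 6 comes off first (subtract 6). So sub: (-3*x) - 2 = 7.
Step 2. [(-3*x) - 2 = 7] -2 is outermost — add 2 both sides. So sub: -3*x = 9.
Step 3. [-3*x = 9] LHS = -3·(…); ÷-3 both sides ⇒ div: x = -3.

Answer: x ∈ {-3}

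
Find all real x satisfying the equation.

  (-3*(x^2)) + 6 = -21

Step 1. [(-3*(x^2)) + 6 = -21] +6 is outermost — subtract 6 both sides ⇒ sub: -3*(x^2) = -27.
Step 2. [-3*(x^2) = -27] -3·(inner) — divide through by -3 ⇒ div: x^2 = 9.
Step 3. [x^2 = 9] LHS squared, RHS 9 ≥ 0: apply √ (±), so sqrt: x = 3 or -3.

Answer: x ∈ {-3, 3}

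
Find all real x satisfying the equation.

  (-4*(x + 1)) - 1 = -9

Step 1. [(-4*(x + 1)) - 1 = -9] peel the -1: add 1 from each side ⇒ sub: -4*(x + 1) = -8.
Step 2. [-4*(x + 1) = -8] -4 out front; divide by -4. So div: x + 1 = 2.
Step 3. [x + 1 = 2] subtract 1: x sits inside (… + 1) ⇒ sub: x = 1.

Answer: x ∈ {1}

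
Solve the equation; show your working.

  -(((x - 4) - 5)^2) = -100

Step 1. [-(((x - 4) - 5)^2) = -100] flip signs both sides. So neg: ((x - 4) - 5)^2 = 100.
Step 2. [((x - 4) - 5)^2 = 100] √ both sides: 100 ≥ 0 gives two branches, so sqrt: (x - 4) - 5 = 10 or -10.
Step 3. [(x - 4) - 5 = 10 or -10] peel the -5: add 5 from each side. So sub: x - 4 = 15 or -5.
Step 4. [x - 4 = 15 or -5] -4 is outermost — add 4 both sides. So sub: x = 19 or -1.

Answer: x ∈ {-1, 19}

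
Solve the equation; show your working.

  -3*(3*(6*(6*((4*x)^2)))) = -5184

Step 1. [-3*(3*(6*(6*((4*x)^2)))) = -5184] LHS = -3·(…); ÷-3 both sides, so div: 3*(6*(6*((4*x)^2))) = 1728.
Step 2. [3*(6*(6*((4*x)^2))) = 1728] 3·(inner) — divide through by 3, so div: 6*(6*((4*x)^2)) = 576.
Step 3. [6*(6*((4*x)^2)) = 576] leading coefficient 6: divide by 6. So div: 6*((4*x)^2) = 96.
Step 4. [6*((4*x)^2) = 96] LHS = 6·(…); ÷6 both sides, so div: (4*x)^2 = 16.
Step 5. [(4*x)^2 = 16] 16 ≥ 0, LHS is (·)² — take ±√, so sqrt: 4*x = 4 or -4.
Step 6. [4*x = 4 or -4] 4·(inner) — divide through by 4 ⇒ div: x = 1 or -1.

Answer: x ∈ {-1, 1}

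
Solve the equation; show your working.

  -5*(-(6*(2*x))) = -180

Step 1. [-5*(-(6*(2*x))) = -180] leading coefficient -5: divide by -5. So div: -(6*(2*x)) = 36.
Step 2. [-(6*(2*x)) = 36] leading − — multiply by −1. So neg: 6*(2*x) = -36.
Step 3. [6*(2*x) = -36] 6·(inner) — divide through by 6, so div: 2*x = -6.
Step 4. [2*x = -6] LHS = 2·(…); ÷2 both sides ⇒ div: x = -3.

Answer: x ∈ {-3}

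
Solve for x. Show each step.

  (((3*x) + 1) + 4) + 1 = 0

Step 1. [(((3*x) + 1) + 4) + 1 = 0] subtract 1: x sits inside (… + 1), so sub: ((3*x) + 1) + 4 = -1.
Step 2. [((3*x) + 1) + 4 = -1] +4 is outermost — subtract 4 both sides ⇒ sub: (3*x) + 1 = -5.
Step 3. [(3*x) + 1 = -5] peel the +1: subtract 1 from each side ⇒ sub: 3*x = -6.
Step 4. [3*x = -6] leading coefficient 3: divide by 3 ⇒ div: x = -2.

Answer: x ∈ {-2}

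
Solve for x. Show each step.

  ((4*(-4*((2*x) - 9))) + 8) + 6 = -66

Step 1. [((4*(-4*((2*x) - 9))) + 8) + 6 = -66] peel the +6: subtract 6 from each side. So sub: (4*(-4*((2*x) - 9))) + 8 = -72.
Step 2. [(4*(-4*((2*x) - 9))) + 8 = -72] peel the +8: subtract 8 from each side. So sub: 4*(-4*((2*x) - 9)) = -80.
Step 3. [4*(-4*((2*x) - 9)) = -80] 4·(inner) — divide through by 4 ⇒ div: -4*((2*x) - 9) = -20.
Step 4. [-4*((2*x) - 9) = -20] leading coefficient -4: divide by -4, so div: (2*x) - 9 = 5.
Step 5. [(2*x) - 9 = 5] -9 is outermost — add 9 both sides. So sub: 2*x = 14.
Step 6. [2*x = 14] LHS = 2·(…); ÷2 both sides, so div: x = 7.

Answer: x ∈ {7}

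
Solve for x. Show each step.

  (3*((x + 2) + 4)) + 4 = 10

Step 1. [(3*((x + 2) + 4)) + 4 = 10] +4 is outermost — subtract 4 both sides, so sub: 3*((x + 2) + 4) = 6.
Step 2. [3*((x + 2) + 4) = 6] 3 out front; divide by 3, so div: (x + 2) + 4 = 2.
Step 3. [(x + 2) + 4 = 2] +4 is outermost — subtract 4 both sides, so sub: x + 2 = -2.
Step 4. [x + 2 = -2] 2 comes off first (subtract 2), so sub: x = -4.

Answer: x ∈ {-4}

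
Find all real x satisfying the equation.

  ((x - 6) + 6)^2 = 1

Step 1. [((x - 6) + 6)^2 = 1] √ both sides: 1 ≥ 0 gives two branches. So sqrt: (x - 6) + 6 = 1 or -1.
Step 2. [(x - 6) + 6 = 1 or -1] 6 comes off first (subtract 6), so sub: x - 6 = -5 or -7.
Step 3. [x - 6 = -5 or -7] add 6: x sits inside (… - 6). So sub: x = 1 or -1.

Answer: x ∈ {-1, 1}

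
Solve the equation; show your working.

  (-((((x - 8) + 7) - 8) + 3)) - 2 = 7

Step 1. [(-((((x - 8) + 7) - 8) + 3)) - 2 = 7] add 2: x sits inside (… - 2), so sub: -((((x - 8) + 7) - 8) + 3) = 9.
Step 2. [-((((x - 8) + 7) - 8) + 3) = 9] LHS negated; negate both sides ⇒ neg: (((x - 8) + 7) - 8) + 3 = -9.
Step 3. [(((x - 8) + 7) - 8) + 3 = -9] +3 is outermost — subtract 3 both sides, so sub: ((x - 8) + 7) - 8 = -12.
Step 4. [((x - 8) + 7) - 8 = -12] the outer -8 inverts by adding 8 ⇒ sub: (x - 8) + 7 = -4.
Step 5. [(x - 8) + 7 = -4] subtract 7: x sits inside (… + 7) ⇒ sub: x - 8 = -11.
Step 6. [x - 8 = -11] the outer -8 inverts by adding 8 ⇒ sub: x = -3.

Answer: x ∈ {-3}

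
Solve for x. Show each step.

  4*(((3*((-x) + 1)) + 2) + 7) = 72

Step 1. [4*(((3*((-x) + 1)) + 2) + 7) = 72] LHS = 4·(…); ÷4 both sides, so div: ((3*((-x) + 1)) + 2) + 7 = 18.
Step 2. [((3*((-x) + 1)) + 2) + 7 = 18] +7 is outermost — subtract 7 both sides. So sub: (3*((-x) + 1)) + 2 = 11.
Step 3. [(3*((-x) + 1)) + 2 = 11] peel the +2: subtract 2 from each side, so sub: 3*((-x) + 1) = 9.
Step 4. [3*((-x) + 1) = 9] leading coefficient 3: divide by 3. So div: (-x) + 1 = 3.
Step 5. [(-x) + 1 = 3] peel the +1: subtract 1 from each side. So sub: -x = 2.
Step 6. [-x = 2] LHS negated; negate both sides. So neg: x = -2.

Answer: x ∈ {-2}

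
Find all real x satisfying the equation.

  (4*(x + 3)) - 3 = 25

Step 1. [(4*(x + 3)) - 3 = 25] peel the -3: add 3 from each side ⇒ sub: 4*(x + 3) = 28.
Step 2. [4*(x + 3) = 28] leading coefficient 4: divide by 4 ⇒ div: x + 3 = 7.
Step 3. [x + 3 = 7] +3 is outermost — subtract 3 both sides ⇒ sub: x = 4.

Answer: x ∈ {4}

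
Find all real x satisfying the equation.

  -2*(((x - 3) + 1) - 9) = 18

Step 1. [-2*(((x - 3) + 1) - 9) = 18] LHS = -2·(…); ÷-2 both sides ⇒ div: ((x - 3) + 1) - 9 = -9.
Step 2. [((x - 3) + 1) - 9 = -9] peel the -9: add 9 from each side, so sub: (x - 3) + 1 = 0.
Step 3. [(x - 3) + 1 = 0] 1 comes off first (subtract 1), so sub: x - 3 = -1.
Step 4. [x - 3 = -1] -3 is outermost — add 3 both sides, so sub: x = 2.

Answer: x ∈ {2}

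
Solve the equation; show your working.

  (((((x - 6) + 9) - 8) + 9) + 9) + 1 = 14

Step 1. [(((((x - 6) + 9) - 8) + 9) + 9) + 1 = 14] +1 is outermost — subtract 1 both sides ⇒ sub: ((((x - 6) + 9) - 8) + 9) + 9 = 13.
Step 2. [((((x - 6) + 9) - 8) + 9) + 9 = 13] +9 is outermost — subtract 9 both sides ⇒ sub: (((x - 6) + 9) - 8) + 9 = 4.
Step 3. [(((x - 6) + 9) - 8) + 9 = 4] 9 comes off first (subtract 9) ⇒ sub: ((x - 6) + 9) - 8 = -5.
Step 4. [((x - 6) + 9) - 8 = -5] add 8: x sits inside (… - 8) ⇒ sub: (x - 6) + 9 = 3.
Step 5. [(x - 6) + 9 = 3] peel the +9: subtract 9 from each side ⇒ sub: x - 6 = -6.
Step 6. [x - 6 = -6] peel the -6: add 6 from each side ⇒ sub: x = 0.

Answer: x ∈ {0}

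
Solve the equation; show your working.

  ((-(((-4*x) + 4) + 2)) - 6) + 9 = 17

Step 1. [((-(((-4*x) + 4) + 2)) - 6) + 9 = 17] peel the +9: subtract 9 from each side. So sub: (-(((-4*x) + 4) + 2)) - 6 = 8.
Step 2. [(-(((-4*x) + 4) + 2)) - 6 = 8] -6 is outermost — add 6 both sides ⇒ sub: -(((-4*x) + 4) + 2) = 14.
Step 3. [-(((-4*x) + 4) + 2) = 14] leading − — multiply by −1. So neg: ((-4*x) + 4) + 2 = -14.
Step 4. [((-4*x) + 4) + 2 = -14] subtract 2: x sits inside (… + 2) ⇒ sub: (-4*x) + 4 = -16.
Step 5. [(-4*x) + 4 = -16] peel the +4: subtract 4 from each side, so sub: -4*x = -20.
Step 6. [-4*x = -20] leading coefficient -4: divide by -4, so div: x = 5.

Answer: x ∈ {5}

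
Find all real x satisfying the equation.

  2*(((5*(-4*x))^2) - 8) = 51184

Step 1. [2*(((5*(-4*x))^2) - 8) = 51184] leading coefficient 2: divide by 2 ⇒ div: ((5*(-4*x))^2) - 8 = 25592.
Step 2. [((5*(-4*x))^2) - 8 = 25592] the outer -8 inverts by adding 8, so sub: (5*(-4*x))^2 = 25600.
Step 3. [(5*(-4*x))^2 = 25600] √ both sides: 25600 ≥ 0 gives two branches, so sqrt: 5*(-4*x) = 160 or -160.
Step 4. [5*(-4*x) = 160 or -160] leading coefficient 5: divide by 5. So div: -4*x = 32 or -32.
Step 5. [-4*x = 32 or -32] LHS = -4·(…); ÷-4 both sides. So div: x = -8 or 8.

Answer: x ∈ {-8, 8}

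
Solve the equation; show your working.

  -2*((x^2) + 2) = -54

Step 1. [-2*((x^2) + 2) = -54] leading coefficient -2: divide by -2 ⇒ div: (x^2) + 2 = 27.
Step 2. [(x^2) + 2 = 27] the outer +2 inverts by subtracting 2 ⇒ sub: x^2 = 25.
Step 3. [x^2 = 25] √ both sides: 25 ≥ 0 gives two branches ⇒ sqrt: x = 5 or -5.

Answer: x ∈ {-5, 5}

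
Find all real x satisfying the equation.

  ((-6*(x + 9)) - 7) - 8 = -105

Step 1. [((-6*(x + 9)) - 7) - 8 = -105] peel the -8: add 8 from each side. So sub: (-6*(x + 9)) - 7 = -97.
Step 2. [(-6*(x + 9)) - 7 = -97] 7 comes off first (add 7). So sub: -6*(x + 9) = -90.
Step 3. [-6*(x + 9) = -90] LHS = -6·(…); ÷-6 both sides ⇒ div: x + 9 = 15.
Step 4. [x + 9 = 15] the outer +9 inverts by subtracting 9. So sub: x = 6.

Answer: x ∈ {6}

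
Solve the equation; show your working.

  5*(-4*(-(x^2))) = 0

Step 1. [5*(-4*(-(x^2))) = 0] 5 out front; divide by 5 ⇒ div: -4*(-(x^2)) = 0.
Step 2. [-4*(-(x^2)) = 0] -4 out front; divide by -4. So div: -(x^2) = 0.
Step 3. [-(x^2) = 0] flip signs both sides ⇒ neg: x^2 = 0.
Step 4. [x^2 = 0] LHS squared, RHS 0 ≥ 0: apply √ (±) ⇒ sqrt: x = 0.

Answer: x ∈ {0}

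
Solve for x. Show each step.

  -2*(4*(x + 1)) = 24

Step 1. [-2*(4*(x + 1)) = 24] LHS = -2·(…); ÷-2 both sides. So div: 4*(x + 1) = -12.
Step 2. [4*(x + 1) = -12] LHS = 4·(…); ÷4 both sides. So div: x + 1 = -3.
Step 3. [x + 1 = -3] peel the +1: subtract 1 from each side. So sub: x = -4.

Answer: x ∈ {-4}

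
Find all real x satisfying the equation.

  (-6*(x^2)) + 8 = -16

Step 1. [(-6*(x^2)) + 8 = -16] the outer +8 inverts by subtracting 8, so sub: -6*(x^2) = -24.
Step 2. [-6*(x^2) = -24] LHS = -6·(…); ÷-6 both sides, so div: x^2 = 4.
Step 3. [x^2 = 4] √ both sides: 4 ≥ 0 gives two branches ⇒ sqrt: x = 2 or -2.

Answer: x ∈ {-2, 2}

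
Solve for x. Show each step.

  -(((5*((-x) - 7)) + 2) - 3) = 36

Step 1. [-(((5*((-x) - 7)) + 2) - 3) = 36] LHS negated; negate both sides ⇒ neg: ((5*((-x) - 7)) + 2) - 3 = -36.
Step 2. [((5*((-x) - 7)) + 2) - 3 = -36] 3 comes off first (add 3) ⇒ sub: (5*((-x) - 7)) + 2 = -33.
Step 3. [(5*((-x) - 7)) + 2 = -33] 2 comes off first (subtract 2) ⇒ sub: 5*((-x) - 7) = -35.
Step 4. [5*((-x) - 7) = -35] LHS = 5·(…); ÷5 both sides. So div: (-x) - 7 = -7.
Step 5. [(-x) - 7 = -7] the outer -7 inverts by adding 7. So sub: -x = 0.
Step 6. [-x = 0] leading − — multiply by −1 ⇒ neg: x = 0.

Answer: x ∈ {0}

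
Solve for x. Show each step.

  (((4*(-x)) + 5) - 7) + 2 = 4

Step 1. [(((4*(-x)) + 5) - 7) + 2 = 4] peel the +2: subtract 2 from each side. So sub: ((4*(-x)) + 5) - 7 = 2.
Step 2. [((4*(-x)) + 5) - 7 = 2] 7 comes off first (add 7) ⇒ sub: (4*(-x)) + 5 = 9.
Step 3. [(4*(-x)) + 5 = 9] the outer +5 inverts by subtracting 5, so sub: 4*(-x) = 4.
Step 4. [4*(-x) = 4] 4·(inner) — divide through by 4. So div: -x = 1.
Step 5. [-x = 1] flip signs both sides. So neg: x = -1.

Answer: x ∈ {-1}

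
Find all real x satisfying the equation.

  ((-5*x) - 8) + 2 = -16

Step 1. [((-5*x) - 8) + 2 = -16] subtract 2: x sits inside (… + 2). So sub: (-5*x) - 8 = -18.
Step 2. [(-5*x) - 8 = -18] peel the -8: add 8 from each side ⇒ sub: -5*x = -10.
Step 3. [-5*x = -10] -5 out front; divide by -5. So div: x = 2.

Answer: x ∈ {2}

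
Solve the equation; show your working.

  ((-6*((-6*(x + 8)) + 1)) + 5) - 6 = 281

Step 1. [((-6*((-6*(x + 8)) + 1)) + 5) - 6 = 281] peel the -6: add 6 from each side. So sub: (-6*((-6*(x + 8)) + 1)) + 5 = 287.
Step 2. [(-6*((-6*(x + 8)) + 1)) + 5 = 287] +5 is outermost — subtract 5 both sides ⇒ sub: -6*((-6*(x + 8)) + 1) = 282.
Step 3. [-6*((-6*(x + 8)) + 1) = 282] leading coefficient -6: divide by -6. So div: (-6*(x + 8)) + 1 = -47.
Step 4. [(-6*(x + 8)) + 1 = -47] the outer +1 inverts by subtracting 1 ⇒ sub: -6*(x + 8) = -48.
Step 5. [-6*(x + 8) = -48] leading coefficient -6: divide by -6. So div: x + 8 = 8.
Step 6. [x + 8 = 8] the outer +8 inverts by subtracting 8. So sub: x = 0.

Answer: x ∈ {0}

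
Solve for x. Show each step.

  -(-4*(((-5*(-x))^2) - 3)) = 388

Step 1. [-(-4*(((-5*(-x))^2) - 3)) = 388] LHS negated; negate both sides. So neg: -4*(((-5*(-x))^2) - 3) = -388.
Step 2. [-4*(((-5*(-x))^2) - 3) = -388] -4 out front; divide by -4, so div: ((-5*(-x))^2) - 3 = 97.
Step 3. [((-5*(-x))^2) - 3 = 97] 3 comes off first (add 3). So sub: (-5*(-x))^2 = 100.
Step 4. [(-5*(-x))^2 = 100] LHS squared, RHS 100 ≥ 0: apply √ (±), so sqrt: -5*(-x) = 10 or -10.
Step 5. [-5*(-x) = 10 or -10] -5·(inner) — divide through by -5 ⇒ div: -x = -2 or 2.
Step 6. [-x = -2 or 2] leading − — multiply by −1. So neg: x = 2 or -2.

Answer: x ∈ {-2, 2}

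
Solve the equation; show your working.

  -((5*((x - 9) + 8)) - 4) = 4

Step 1. [-((5*((x - 9) + 8)) - 4) = 4] flip signs both sides ⇒ neg: (5*((x - 9) + 8)) - 4 = -4.
Step 2. [(5*((x - 9) + 8)) - 4 = -4] -4 is outermost — add 4 both sides ⇒ sub: 5*((x - 9) + 8) = 0.
Step 3. [5*((x - 9) + 8) = 0] 5 out front; divide by 5 ⇒ div: (x - 9) + 8 = 0.
Step 4. [(x - 9) + 8 = 0] the outer +8 inverts by subtracting 8 ⇒ sub: x - 9 = -8.
Step 5. [x - 9 = -8] the outer -9 inverts by adding 9, so sub: x = 1.

Answer: x ∈ {1}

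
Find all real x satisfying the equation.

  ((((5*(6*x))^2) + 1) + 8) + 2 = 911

Step 1. [((((5*(6*x))^2) + 1) + 8) + 2 = 911] subtract 2: x sits inside (… + 2), so sub: (((5*(6*x))^2) + 1) + 8 = 909.
Step 2. [(((5*(6*x))^2) + 1) + 8 = 909] the outer +8 inverts by subtracting 8. So sub: ((5*(6*x))^2) + 1 = 901.
Step 3. [((5*(6*x))^2) + 1 = 901] +1 is outermost — subtract 1 both sides ⇒ sub: (5*(6*x))^2 = 900.
Step 4. [(5*(6*x))^2 = 900] LHS squared, RHS 900 ≥ 0: apply √ (±), so sqrt: 5*(6*x) = 30 or -30.
Step 5. [5*(6*x) = 30 or -30] leading coefficient 5: divide by 5 ⇒ div: 6*x = 6 or -6.
Step 6. [6*x = 6 or -6] LHS = 6·(…); ÷6 both sides, so div: x = 1 or -1.

Answer: x ∈ {-1, 1}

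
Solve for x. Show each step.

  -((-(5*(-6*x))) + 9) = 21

Step 1. [-((-(5*(-6*x))) + 9) = 21] LHS negated; negate both sides ⇒ neg: (-(5*(-6*x))) + 9 = -21.
Step 2. [(-(5*(-6*x))) + 9 = -21] 9 comes off first (subtract 9) ⇒ sub: -(5*(-6*x)) = -30.
Step 3. [-(5*(-6*x)) = -30] LHS negated; negate both sides ⇒ neg: 5*(-6*x) = 30.
Step 4. [5*(-6*x) = 30] 5 out front; divide by 5 ⇒ div: -6*x = 6.
Step 5. [-6*x = 6] leading coefficient -6: divide by -6. So div: x = -1.

Answer: x ∈ {-1}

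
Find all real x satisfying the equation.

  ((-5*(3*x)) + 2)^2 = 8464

Step 1. [((-5*(3*x)) + 2)^2 = 8464] √ both sides: 8464 ≥ 0 gives two branches, so sqrt: (-5*(3*x)) + 2 = 92 or -92.
Step 2. [(-5*(3*x)) + 2 = 92 or -92] 2 comes off first (subtract 2). So sub: -5*(3*x) = 90 or -94.
Step 3. [-5*(3*x) = 90 or -94] -5·(inner) — divide through by -5 ⇒ div: 3*x = -18 or 94/5.
Step 4. [3*x = -18 or 94/5] leading coefficient 3: divide by 3. So div: x = -6 or 94/15.

Answer: x ∈ {-6, 94/15}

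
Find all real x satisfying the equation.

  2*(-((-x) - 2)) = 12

Step 1. [2*(-((-x) - 2)) = 12] 2 out front; divide by 2, so div: -((-x) - 2) = 6.
Step 2. [-((-x) - 2) = 6] LHS negated; negate both sides ⇒ neg: (-x) - 2 = -6.
Step 3. [(-x) - 2 = -6] -2 is outermost — add 2 both sides ⇒ sub: -x = -4.
Step 4. [-x = -4] flip signs both sides, so neg: x = 4.

Answer: x ∈ {4}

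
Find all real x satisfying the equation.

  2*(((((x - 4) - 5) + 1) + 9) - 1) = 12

Step 1. [2*(((((x - 4) - 5) + 1) + 9) - 1) = 12] divide by the outer 2, so div: ((((x - 4) - 5) + 1) + 9) - 1 = 6.
Step 2. [((((x - 4) - 5) + 1) + 9) - 1 = 6] -1 is outermost — add 1 both sides, so sub: (((x - 4) - 5) + 1) + 9 = 7.
Step 3. [(((x - 4) - 5) + 1) + 9 = 7] +9 is outermost — subtract 9 both sides. So sub: ((x - 4) - 5) + 1 = -2.
Step 4. [((x - 4) - 5) + 1 = -2] the outer +1 inverts by subtracting 1, so sub: (x - 4) - 5 = -3.
Step 5. [(x - 4) - 5 = -3] the outer -5 inverts by adding 5, so sub: x - 4 = 2.
Step 6. [x - 4 = 2] peel the -4: add 4 from each side. So sub: x = 6.

Answer: x ∈ {6}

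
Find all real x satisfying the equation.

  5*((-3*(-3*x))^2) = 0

Step 1. [5*((-3*(-3*x))^2) = 0] LHS = 5·(…); ÷5 both sides. So div: (-3*(-3*x))^2 = 0.
Step 2. [(-3*(-3*x))^2 = 0] 0 ≥ 0, LHS is (·)² — take ±√ ⇒ sqrt: -3*(-3*x) = 0.
Step 3. [-3*(-3*x) = 0] LHS = -3·(…); ÷-3 both sides, so div: -3*x = 0.
Step 4. [-3*x = 0] divide by the outer -3 ⇒ div: x = 0.

Answer: x ∈ {0}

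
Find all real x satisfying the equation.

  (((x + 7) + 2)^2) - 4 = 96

Step 1. [(((x + 7) + 2)^2) - 4 = 96] peel the -4: add 4 from each side ⇒ sub: ((x + 7) + 2)^2 = 100.
Step 2. [((x + 7) + 2)^2 = 100] LHS squared, RHS 100 ≥ 0: apply √ (±), so sqrt: (x + 7) + 2 = 10 or -10.
Step 3. [(x + 7) + 2 = 10 or -10] +2 is outermost — subtract 2 both sides. So sub: x + 7 = 8 or -12.
Step 4. [x + 7 = 8 or -12] +7 is outermost — subtract 7 both sides, so sub: x = 1 or -19.

Answer: x ∈ {-19, 1}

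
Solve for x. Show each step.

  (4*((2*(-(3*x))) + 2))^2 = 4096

Step 1. [(4*((2*(-(3*x))) + 2))^2 = 4096] √ both sides: 4096 ≥ 0 gives two branches, so sqrt: 4*((2*(-(3*x))) + 2) = 64 or -64.
Step 2. [4*((2*(-(3*x))) + 2) = 64 or -64] 4·(inner) — divide through by 4. So div: (2*(-(3*x))) + 2 = 16 or -16.
Step 3. [(2*(-(3*x))) + 2 = 16 or -16] common factor 2 (LHS and 16 or -16) — divide through ⇒ factor: (-(3*x)) + 1 = 8 or -8.
Step 4. [(-(3*x)) + 1 = 8 or -8] the outer +1 inverts by subtracting 1, so sub: -(3*x) = 7 or -9.
Step 5. [-(3*x) = 7 or -9] leading − — multiply by −1, so neg: 3*x = -7 or 9.
Step 6. [3*x = -7 or 9] divide by the outer 3, so div: x = -7/3 or 3.

Answer: x ∈ {-7/3, 3}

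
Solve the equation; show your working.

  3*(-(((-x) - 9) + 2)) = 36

Step 1. [3*(-(((-x) - 9) + 2)) = 36] 3 out front; divide by 3, so div: -(((-x) - 9) + 2) = 12.
Step 2. [-(((-x) - 9) + 2) = 12] LHS negated; negate both sides, so neg: ((-x) - 9) + 2 = -12.
Step 3. [((-x) - 9) + 2 = -12] +2 is outermost — subtract 2 both sides, so sub: (-x) - 9 = -14.
Step 4. [(-x) - 9 = -14] add 9: x sits inside (… - 9). So sub: -x = -5.
Step 5. [-x = -5] LHS negated; negate both sides. So neg: x = 5.

Answer: x ∈ {5}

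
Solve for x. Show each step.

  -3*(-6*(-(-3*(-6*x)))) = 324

Step 1. [-3*(-6*(-(-3*(-6*x)))) = 324] -3·(inner) — divide through by -3. So div: -6*(-(-3*(-6*x))) = -108.
Step 2. [-6*(-(-3*(-6*x))) = -108] -6 out front; divide by -6. So div: -(-3*(-6*x)) = 18.
Step 3. [-(-3*(-6*x)) = 18] LHS negated; negate both sides, so neg: -3*(-6*x) = -18.
Step 4. [-3*(-6*x) = -18] LHS = -3·(…); ÷-3 both sides, so div: -6*x = 6.
Step 5. [-6*x = 6] leading coefficient -6: divide by -6 ⇒ div: x = -1.

Answer: x ∈ {-1}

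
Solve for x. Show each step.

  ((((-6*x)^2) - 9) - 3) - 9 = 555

Step 1. [((((-6*x)^2) - 9) - 3) - 9 = 555] peel the -9: add 9 from each side. So sub: (((-6*x)^2) - 9) - 3 = 564.
Step 2. [(((-6*x)^2) - 9) - 3 = 564] -3 is outermost — add 3 both sides. So sub: ((-6*x)^2) - 9 = 567.
Step 3. [((-6*x)^2) - 9 = 567] the outer -9 inverts by adding 9 ⇒ sub: (-6*x)^2 = 576.
Step 4. [(-6*x)^2 = 576] 576 ≥ 0, LHS is (·)² — take ±√ ⇒ sqrt: -6*x = 24 or -24.
Step 5. [-6*x = 24 or -24] divide by the outer -6 ⇒ div: x = -4 or 4.

Answer: x ∈ {-4, 4}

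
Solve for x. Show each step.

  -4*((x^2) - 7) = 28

Step 1. [-4*((x^2) - 7) = 28] leading coefficient -4: divide by -4 ⇒ div: (x^2) - 7 = -7.
Step 2. [(x^2) - 7 = -7] 7 comes off first (add 7). So sub: x^2 = 0.
Step 3. [x^2 = 0] LHS squared, RHS 0 ≥ 0: apply √ (±). So sqrt: x = 0.

Answer: x ∈ {0}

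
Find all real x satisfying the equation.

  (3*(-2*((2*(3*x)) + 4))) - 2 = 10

Step 1. [(3*(-2*((2*(3*x)) + 4))) - 2 = 10] peel the -2: add 2 from each side. So sub: 3*(-2*((2*(3*x)) + 4)) = 12.
Step 2. [3*(-2*((2*(3*x)) + 4)) = 12] 3·(inner) — divide through by 3 ⇒ div: -2*((2*(3*x)) + 4) = 4.
Step 3. [-2*((2*(3*x)) + 4) = 4] -2 out front; divide by -2. So div: (2*(3*x)) + 4 = -2.
Step 4. [(2*(3*x)) + 4 = -2] 2 | LHS and 2 | -2: pull 2 out ⇒ factor: (3*x) + 2 = -1.
Step 5. [(3*x) + 2 = -1] peel the +2: subtract 2 from each side. So sub: 3*x = -3.
Step 6. [3*x = -3] 3·(inner) — divide through by 3. So div: x = -1.

Answer: x ∈ {-1}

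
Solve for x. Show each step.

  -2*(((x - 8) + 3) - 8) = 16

Step 1. [-2*(((x - 8) + 3) - 8) = 16] divide by the outer -2, so div: ((x - 8) + 3) - 8 = -8.
Step 2. [((x - 8) + 3) - 8 = -8] -8 is outermost — add 8 both sides, so sub: (x - 8) + 3 = 0.
Step 3. [(x - 8) + 3 = 0] peel the +3: subtract 3 from each side, so sub: x - 8 = -3.
Step 4. [x - 8 = -3] peel the -8: add 8 from each side ⇒ sub: x = 5.

Answer: x ∈ {5}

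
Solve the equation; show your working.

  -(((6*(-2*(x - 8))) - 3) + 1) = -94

Step 1. [-(((6*(-2*(x - 8))) - 3) + 1) = -94] flip signs both sides, so neg: ((6*(-2*(x - 8))) - 3) + 1 = 94.
Step 2. [((6*(-2*(x - 8))) - 3) + 1 = 94] the outer +1 inverts by subtracting 1 ⇒ sub: (6*(-2*(x - 8))) - 3 = 93.
Step 3. [(6*(-2*(x - 8))) - 3 = 93] the outer -3 inverts by adding 3, so sub: 6*(-2*(x - 8)) = 96.
Step 4. [6*(-2*(x - 8)) = 96] leading coefficient 6: divide by 6, so div: -2*(x - 8) = 16.
Step 5. [-2*(x - 8) = 16] -2 out front; divide by -2 ⇒ div: x - 8 = -8.
Step 6. [x - 8 = -8] peel the -8: add 8 from each side, so sub: x = 0.

Answer: x ∈ {0}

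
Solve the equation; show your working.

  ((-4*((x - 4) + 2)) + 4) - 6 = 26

Step 1. [((-4*((x - 4) + 2)) + 4) - 6 = 26] 6 comes off first (add 6). So sub: (-4*((x - 4) + 2)) + 4 = 32.
Step 2. [(-4*((x - 4) + 2)) + 4 = 32] common factor -4 (LHS and 32) — divide through. So factor: ((x - 4) + 2) - 1 = -8.
Step 3. [((x - 4) + 2) - 1 = -8] -1 is outermost — add 1 both sides ⇒ sub: (x - 4) + 2 = -7.
Step 4. [(x - 4) + 2 = -7] subtract 2: x sits inside (… + 2). So sub: x - 4 = -9.
Step 5. [x - 4 = -9] the outer -4 inverts by adding 4, so sub: x = -5.

Answer: x ∈ {-5}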